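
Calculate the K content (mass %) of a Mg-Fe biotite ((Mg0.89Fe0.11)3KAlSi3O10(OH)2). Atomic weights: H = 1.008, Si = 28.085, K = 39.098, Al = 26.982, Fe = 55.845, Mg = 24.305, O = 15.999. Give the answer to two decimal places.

9.14 mass %

Formula mass = 2.67*24.305 + 0.33*55.845 + 1*39.098 + 1*26.982 + 3*28.085 + 12*15.999 + 2*1.008 = 427.662 g/mol, of which 39.098 g is K.
So K makes up 39.098/427.662 = 0.0914 of the mass, i.e. 9.14%.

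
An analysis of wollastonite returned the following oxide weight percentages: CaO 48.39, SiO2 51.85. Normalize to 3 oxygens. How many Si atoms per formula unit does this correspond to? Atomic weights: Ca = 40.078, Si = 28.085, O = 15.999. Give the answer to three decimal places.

1.000 Si apfu

CaO: 48.39/56.077 = 0.86292 mol → 0.86292 mol Ca, 0.86292 mol O.
SiO2: 51.85/60.083 = 0.86297 mol → 0.86297 mol Si, 1.72594 mol O.
Total oxygen = 2.58886 mol. Normalization factor = 3/2.58886 = 1.15881.
Si per 3 O = 0.86297 × 1.15881 = 1.000.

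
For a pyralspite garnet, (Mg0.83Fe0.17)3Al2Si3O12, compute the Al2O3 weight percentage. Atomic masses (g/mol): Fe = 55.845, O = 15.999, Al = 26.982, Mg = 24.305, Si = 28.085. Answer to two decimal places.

24.32 wt%

Molar mass of (Mg0.83Fe0.17)3Al2Si3O12 = 2.49×24.305 + 0.51×55.845 + 2×26.982 + 3×28.085 + 12×15.999 = 419.207 g/mol.
Each formula unit contains 2 Al, equivalent to 2/2 = 1.0000 mol Al2O3.
M(Al2O3) = 2×26.982 + 3×15.999 = 101.961 g/mol.
Mass of Al2O3 per formula unit = 1.0000 × 101.961 = 101.961 g.
Al2O3 wt% = 101.961 / 419.207 × 100 = 24.32%.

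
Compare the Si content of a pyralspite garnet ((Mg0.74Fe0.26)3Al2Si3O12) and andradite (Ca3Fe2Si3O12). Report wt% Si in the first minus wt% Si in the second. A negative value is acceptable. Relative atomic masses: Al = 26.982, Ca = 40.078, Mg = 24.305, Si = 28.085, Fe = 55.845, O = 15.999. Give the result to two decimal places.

Si in (Mg0.74Fe0.26)3Al2Si3O12: molar mass 427.723 g/mol; 3×28.085 = 84.255 g → 19.70 wt%.
Si in Ca3Fe2Si3O12: molar mass 508.167 g/mol; 3×28.085 = 84.255 g → 16.58 wt%.
Difference = 19.70 − 16.58 = 3.12 percentage points.

3.12 percentage points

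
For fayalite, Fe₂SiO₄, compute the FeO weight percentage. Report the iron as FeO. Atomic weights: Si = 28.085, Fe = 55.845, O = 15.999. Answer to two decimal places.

70.51 wt%

Molar mass of Fe₂SiO₄ = 2×55.845 + 1×28.085 + 4×15.999 = 203.771 g/mol.
Each formula unit contains 2 Fe, equivalent to 2/1 = 2.0000 mol FeO.
M(FeO) = 1×55.845 + 1×15.999 = 71.844 g/mol.
Mass of FeO per formula unit = 2.0000 × 71.844 = 143.688 g.
FeO wt% = 143.688 / 203.771 × 100 = 70.51%.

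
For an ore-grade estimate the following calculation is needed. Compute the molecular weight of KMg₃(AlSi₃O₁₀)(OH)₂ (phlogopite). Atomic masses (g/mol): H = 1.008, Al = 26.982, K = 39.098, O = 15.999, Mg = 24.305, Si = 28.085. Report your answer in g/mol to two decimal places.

417.25 g/mol

K: 1 × 39.098 = 39.0980
Mg: 3 × 24.305 = 72.9150
Al: 1 × 26.982 = 26.9820
Si: 3 × 28.085 = 84.2550
O: 12 × 15.999 = 191.9880
H: 2 × 1.008 = 2.0160
Summing the contributions gives the formula mass.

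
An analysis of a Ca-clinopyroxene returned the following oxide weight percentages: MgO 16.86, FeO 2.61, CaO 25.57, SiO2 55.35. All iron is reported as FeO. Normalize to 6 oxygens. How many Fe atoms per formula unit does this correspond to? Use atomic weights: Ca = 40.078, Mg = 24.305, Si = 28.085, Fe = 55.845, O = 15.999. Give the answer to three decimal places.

0.079 Fe apfu

MgO: 16.86/40.304 = 0.41832 mol → 0.41832 mol Mg, 0.41832 mol O.
FeO: 2.61/71.844 = 0.03633 mol → 0.03633 mol Fe, 0.03633 mol O.
CaO: 25.57/56.077 = 0.45598 mol → 0.45598 mol Ca, 0.45598 mol O.
SiO2: 55.35/60.083 = 0.92123 mol → 0.92123 mol Si, 1.84246 mol O.
Total oxygen = 2.75309 mol. Normalization factor = 6/2.75309 = 2.17937.
Fe per 6 O = 0.03633 × 2.17937 = 0.079.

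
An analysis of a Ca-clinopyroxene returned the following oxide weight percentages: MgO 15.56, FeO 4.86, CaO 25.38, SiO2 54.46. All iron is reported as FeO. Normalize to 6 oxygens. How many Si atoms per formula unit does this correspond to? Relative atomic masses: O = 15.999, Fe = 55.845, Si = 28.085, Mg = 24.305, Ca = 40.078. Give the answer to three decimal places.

2.000 Si apfu

MgO (M=40.304): mol = 0.38607; Mg = 0.38607, O = 0.38607.
FeO (M=71.844): mol = 0.06765; Fe = 0.06765, O = 0.06765.
CaO (M=56.077): mol = 0.45259; Ca = 0.45259, O = 0.45259.
SiO2 (M=60.083): mol = 0.90641; Si = 0.90641, O = 1.81282.
ΣO = 2.71913; factor = 6/ΣO = 2.20659.
Si apfu = 0.90641 × 2.20659 = 2.000.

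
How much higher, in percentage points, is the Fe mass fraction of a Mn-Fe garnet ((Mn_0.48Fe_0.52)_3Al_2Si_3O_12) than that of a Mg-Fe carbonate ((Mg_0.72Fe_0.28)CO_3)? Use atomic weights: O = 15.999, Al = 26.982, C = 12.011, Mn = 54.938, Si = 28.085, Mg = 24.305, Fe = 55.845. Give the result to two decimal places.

0.76 percentage points

First mineral: 87.118 g Fe in 496.436 g formula = 17.55 wt% Fe.
Second mineral: 15.637 g Fe in 93.144 g formula = 16.79 wt% Fe.
17.55% − 16.79% gives a difference of 0.76 percentage points.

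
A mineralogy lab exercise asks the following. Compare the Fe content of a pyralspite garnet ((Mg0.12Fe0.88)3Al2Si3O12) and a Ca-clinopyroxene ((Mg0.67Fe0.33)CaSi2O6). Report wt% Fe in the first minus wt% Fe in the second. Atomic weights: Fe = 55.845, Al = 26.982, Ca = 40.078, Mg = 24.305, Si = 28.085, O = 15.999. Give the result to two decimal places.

First mineral: 147.431 g Fe in 486.388 g formula = 30.31 wt% Fe.
Second mineral: 18.429 g Fe in 226.955 g formula = 8.12 wt% Fe.
30.31% − 8.12% gives a difference of 22.19 percentage points.

22.19 percentage points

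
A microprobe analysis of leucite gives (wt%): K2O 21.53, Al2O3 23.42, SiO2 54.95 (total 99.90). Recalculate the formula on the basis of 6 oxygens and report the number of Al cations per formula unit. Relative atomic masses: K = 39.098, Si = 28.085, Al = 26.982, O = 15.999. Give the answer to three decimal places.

K2O: 21.53/94.195 = 0.22857 mol → 0.45714 mol K, 0.22857 mol O.
Al2O3: 23.42/101.961 = 0.22970 mol → 0.45940 mol Al, 0.68910 mol O.
SiO2: 54.95/60.083 = 0.91457 mol → 0.91457 mol Si, 1.82914 mol O.
Total oxygen = 2.74681 mol. Normalization factor = 6/2.74681 = 2.18435.
Al per 6 O = 0.45940 × 2.18435 = 1.003.

1.003 Al apfu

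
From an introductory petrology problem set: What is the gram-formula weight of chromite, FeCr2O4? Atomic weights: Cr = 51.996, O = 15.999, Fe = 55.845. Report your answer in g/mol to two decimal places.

223.83 g/mol

The formula mass is the sum 1(55.845) + 2(51.996) + 4(15.999).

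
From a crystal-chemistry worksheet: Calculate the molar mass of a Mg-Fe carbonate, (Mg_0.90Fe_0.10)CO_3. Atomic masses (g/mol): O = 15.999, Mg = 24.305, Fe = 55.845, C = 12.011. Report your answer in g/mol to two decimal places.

Mg: 0.90 × 24.305 = 21.8745
Fe: 0.10 × 55.845 = 5.5845
C: 1 × 12.011 = 12.0110
O: 3 × 15.999 = 47.9970
Summing the contributions gives the formula mass.

87.47 g/mol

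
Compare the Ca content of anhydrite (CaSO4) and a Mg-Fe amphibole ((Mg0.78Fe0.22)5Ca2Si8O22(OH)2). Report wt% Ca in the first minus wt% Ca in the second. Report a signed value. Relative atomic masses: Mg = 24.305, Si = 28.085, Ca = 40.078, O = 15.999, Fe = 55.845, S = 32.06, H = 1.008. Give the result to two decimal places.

19.98 percentage points

Ca in CaSO4: molar mass 136.134 g/mol; 1×40.078 = 40.078 g → 29.44 wt%.
Ca in (Mg0.78Fe0.22)5Ca2Si8O22(OH)2: molar mass 847.047 g/mol; 2×40.078 = 80.156 g → 9.46 wt%.
Difference = 29.44 − 9.46 = 19.98 percentage points.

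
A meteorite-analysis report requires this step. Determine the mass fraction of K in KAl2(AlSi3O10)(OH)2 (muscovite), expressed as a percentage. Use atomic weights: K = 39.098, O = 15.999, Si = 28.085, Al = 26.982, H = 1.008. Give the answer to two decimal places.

M(KAl2(AlSi3O10)(OH)2) = 398.303 g/mol.
K contributes 1 × 39.098 = 39.098 g per mole.
39.098/398.303 = 0.0982 → 9.82%.

9.82 wt%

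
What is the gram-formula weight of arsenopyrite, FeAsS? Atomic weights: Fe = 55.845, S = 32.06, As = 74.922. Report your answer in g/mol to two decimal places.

M = 1·55.845 + 1·74.922 + 1·32.06

162.83 g/mol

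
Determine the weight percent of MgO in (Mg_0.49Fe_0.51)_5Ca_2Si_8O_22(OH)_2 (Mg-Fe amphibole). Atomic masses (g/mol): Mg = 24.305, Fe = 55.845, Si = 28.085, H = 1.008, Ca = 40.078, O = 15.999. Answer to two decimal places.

11.06 wt%

Formula mass = 892.780 g/mol.
2.45 Mg → 2.4500 mol MgO per formula unit; M(MgO) = 40.304, so MgO mass = 98.745 g.
98.745/892.780 × 100 = 11.06 wt%.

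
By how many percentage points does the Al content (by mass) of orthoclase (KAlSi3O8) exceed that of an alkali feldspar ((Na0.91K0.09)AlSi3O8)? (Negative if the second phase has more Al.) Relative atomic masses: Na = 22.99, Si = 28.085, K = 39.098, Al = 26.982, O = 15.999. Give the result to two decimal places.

-0.54 percentage points

M(KAlSi3O8) = 278.327 g/mol, so wt% Al = 26.982/278.327 × 100 = 9.69%.
M((Na0.91K0.09)AlSi3O8) = 263.669 g/mol, so wt% Al = 26.982/263.669 × 100 = 10.23%.
9.69 − 10.23 = -0.54 pp.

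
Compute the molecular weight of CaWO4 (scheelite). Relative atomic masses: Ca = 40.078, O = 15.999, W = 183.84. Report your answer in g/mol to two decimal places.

287.91 g/mol

M = 1×40.078 + 1×183.84 + 4×15.999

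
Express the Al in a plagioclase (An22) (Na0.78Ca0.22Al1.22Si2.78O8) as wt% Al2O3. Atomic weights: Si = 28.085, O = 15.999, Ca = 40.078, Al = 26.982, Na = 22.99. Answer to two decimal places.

M(Na0.78Ca0.22Al1.22Si2.78O8) = 265.736 g/mol; M(Al2O3) = 101.961 g/mol.
Moles Al2O3 per formula unit = 1.22 Al ÷ 2 = 0.6100.
Al2O3 fraction = (0.6100 × 101.961) / 265.736 = 62.196/265.736 = 0.2341.

23.41 wt%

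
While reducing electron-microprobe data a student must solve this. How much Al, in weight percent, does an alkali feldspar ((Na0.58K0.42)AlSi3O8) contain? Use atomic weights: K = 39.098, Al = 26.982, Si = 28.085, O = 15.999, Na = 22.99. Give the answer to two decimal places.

10.03 weight percent

Molar mass of (Na0.58K0.42)AlSi3O8: 0.58·22.99 + 0.42·39.098 + 1·26.982 + 3·28.085 + 8·15.999 = 268.984 g/mol.
Mass of Al per formula unit: 1 × 26.982 = 26.982 g.
Weight fraction Al = 26.982 / 268.984 = 0.1003.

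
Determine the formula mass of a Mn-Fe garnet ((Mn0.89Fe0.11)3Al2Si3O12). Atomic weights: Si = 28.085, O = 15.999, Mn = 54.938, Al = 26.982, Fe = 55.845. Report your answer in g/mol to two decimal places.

The formula mass is the sum 2.67·54.938 + 0.33·55.845 + 2·26.982 + 3·28.085 + 12·15.999.

495.32 g/mol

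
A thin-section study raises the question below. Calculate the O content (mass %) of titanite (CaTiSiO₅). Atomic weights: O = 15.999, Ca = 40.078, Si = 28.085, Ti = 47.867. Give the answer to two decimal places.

M(CaTiSiO₅) = 196.025 g/mol.
O contributes 5 × 15.999 = 79.995 g per mole.
79.995/196.025 = 0.4081 → 40.81%.

40.81 mass %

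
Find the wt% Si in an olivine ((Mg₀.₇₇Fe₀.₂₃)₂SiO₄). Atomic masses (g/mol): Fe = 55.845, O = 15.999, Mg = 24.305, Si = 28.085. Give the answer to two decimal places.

18.10 wt%

Molar mass of (Mg₀.₇₇Fe₀.₂₃)₂SiO₄: 1.54×24.305 + 0.46×55.845 + 1×28.085 + 4×15.999 = 155.199 g/mol.
Mass of Si per formula unit: 1 × 28.085 = 28.085 g.
Weight fraction Si = 28.085 / 155.199 = 0.1810.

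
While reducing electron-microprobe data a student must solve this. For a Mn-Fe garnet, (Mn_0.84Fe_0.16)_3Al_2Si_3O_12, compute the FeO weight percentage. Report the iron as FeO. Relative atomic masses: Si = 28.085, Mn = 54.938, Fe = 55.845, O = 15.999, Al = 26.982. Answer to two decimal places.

M((Mn_0.84Fe_0.16)_3Al_2Si_3O_12) = 495.456 g/mol; M(FeO) = 71.844 g/mol.
Moles FeO per formula unit = 0.48 Fe ÷ 1 = 0.4800.
FeO fraction = (0.4800 × 71.844) / 495.456 = 34.485/495.456 = 0.0696.

6.96 wt%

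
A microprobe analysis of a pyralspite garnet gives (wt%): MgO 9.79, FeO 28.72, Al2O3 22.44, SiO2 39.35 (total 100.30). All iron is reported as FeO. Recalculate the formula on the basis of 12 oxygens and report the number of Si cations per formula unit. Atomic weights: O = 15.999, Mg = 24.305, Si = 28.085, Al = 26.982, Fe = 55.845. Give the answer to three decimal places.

9.79 wt% MgO ÷ 40.304 g/mol = 0.24290 mol, giving 0.24290 Mg and 0.24290 O.
28.72 wt% FeO ÷ 71.844 g/mol = 0.39976 mol, giving 0.39976 Fe and 0.39976 O.
22.44 wt% Al2O3 ÷ 101.961 g/mol = 0.22008 mol, giving 0.44016 Al and 0.66024 O.
39.35 wt% SiO2 ÷ 60.083 g/mol = 0.65493 mol, giving 0.65493 Si and 1.30986 O.
Oxygen sums to 2.61276; scaling by 12/2.61276 = 4.59284 puts the formula on 12 O.
Si: 0.65493 × 4.59284 = 3.008 atoms per formula unit.

3.008 Si apfu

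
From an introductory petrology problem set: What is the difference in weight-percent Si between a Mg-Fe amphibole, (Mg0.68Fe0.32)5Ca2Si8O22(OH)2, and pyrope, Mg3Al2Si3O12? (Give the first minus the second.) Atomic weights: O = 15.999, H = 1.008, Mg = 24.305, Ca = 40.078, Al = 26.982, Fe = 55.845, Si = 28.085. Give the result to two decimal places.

Si in (Mg0.68Fe0.32)5Ca2Si8O22(OH)2: molar mass 862.817 g/mol; 8×28.085 = 224.680 g → 26.04 wt%.
Si in Mg3Al2Si3O12: molar mass 403.122 g/mol; 3×28.085 = 84.255 g → 20.90 wt%.
Difference = 26.04 − 20.90 = 5.14 percentage points.

5.14 percentage points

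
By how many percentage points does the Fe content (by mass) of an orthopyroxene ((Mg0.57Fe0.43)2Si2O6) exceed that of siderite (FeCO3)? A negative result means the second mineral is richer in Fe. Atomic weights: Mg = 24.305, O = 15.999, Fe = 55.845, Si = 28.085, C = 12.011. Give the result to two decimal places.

Fe in (Mg0.57Fe0.43)2Si2O6: molar mass 227.898 g/mol; 0.86×55.845 = 48.027 g → 21.07 wt%.
Fe in FeCO3: molar mass 115.853 g/mol; 1×55.845 = 55.845 g → 48.20 wt%.
Difference = 21.07 − 48.20 = -27.13 percentage points.

-27.13 percentage points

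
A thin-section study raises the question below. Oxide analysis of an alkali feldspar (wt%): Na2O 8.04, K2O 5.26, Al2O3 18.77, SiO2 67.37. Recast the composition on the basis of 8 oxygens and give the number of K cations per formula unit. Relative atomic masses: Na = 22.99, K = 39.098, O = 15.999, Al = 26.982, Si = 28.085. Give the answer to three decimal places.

Na2O: 8.04/61.979 = 0.12972 mol → 0.25944 mol Na, 0.12972 mol O.
K2O: 5.26/94.195 = 0.05584 mol → 0.11168 mol K, 0.05584 mol O.
Al2O3: 18.77/101.961 = 0.18409 mol → 0.36818 mol Al, 0.55227 mol O.
SiO2: 67.37/60.083 = 1.12128 mol → 1.12128 mol Si, 2.24256 mol O.
Total oxygen = 2.98039 mol. Normalization factor = 8/2.98039 = 2.68421.
K per 8 O = 0.11168 × 2.68421 = 0.300.

0.300 K apfu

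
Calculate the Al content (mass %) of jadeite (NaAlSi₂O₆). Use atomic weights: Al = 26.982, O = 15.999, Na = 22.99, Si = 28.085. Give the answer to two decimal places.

M(NaAlSi₂O₆) = 202.136 g/mol.
Al contributes 1 × 26.982 = 26.982 g per mole.
26.982/202.136 = 0.1335 → 13.35%.

13.35 mass %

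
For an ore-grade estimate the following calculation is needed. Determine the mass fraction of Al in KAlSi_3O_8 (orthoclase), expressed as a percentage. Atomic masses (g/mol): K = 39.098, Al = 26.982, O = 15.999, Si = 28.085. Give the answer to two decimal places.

Molar mass of KAlSi_3O_8: 1·39.098 + 1·26.982 + 3·28.085 + 8·15.999 = 278.327 g/mol.
Mass of Al per formula unit: 1 × 26.982 = 26.982 g.
Weight fraction Al = 26.982 / 278.327 = 0.0969.

9.69 weight percent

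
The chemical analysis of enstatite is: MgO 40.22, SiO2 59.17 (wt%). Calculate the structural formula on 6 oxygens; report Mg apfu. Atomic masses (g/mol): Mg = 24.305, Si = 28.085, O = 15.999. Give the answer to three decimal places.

MgO: 40.22/40.304 = 0.99792 mol → 0.99792 mol Mg, 0.99792 mol O.
SiO2: 59.17/60.083 = 0.98480 mol → 0.98480 mol Si, 1.96960 mol O.
Total oxygen = 2.96752 mol. Normalization factor = 6/2.96752 = 2.02189.
Mg per 6 O = 0.99792 × 2.02189 = 2.018.

2.018 Mg apfu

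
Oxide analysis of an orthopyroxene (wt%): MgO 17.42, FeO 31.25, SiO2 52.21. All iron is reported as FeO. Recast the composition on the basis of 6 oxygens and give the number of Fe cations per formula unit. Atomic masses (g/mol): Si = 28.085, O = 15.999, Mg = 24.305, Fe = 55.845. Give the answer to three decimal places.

MgO: 17.42/40.304 = 0.43222 mol → 0.43222 mol Mg, 0.43222 mol O.
FeO: 31.25/71.844 = 0.43497 mol → 0.43497 mol Fe, 0.43497 mol O.
SiO2: 52.21/60.083 = 0.86896 mol → 0.86896 mol Si, 1.73792 mol O.
Total oxygen = 2.60511 mol. Normalization factor = 6/2.60511 = 2.30317.
Fe per 6 O = 0.43497 × 2.30317 = 1.002.

1.002 Fe apfu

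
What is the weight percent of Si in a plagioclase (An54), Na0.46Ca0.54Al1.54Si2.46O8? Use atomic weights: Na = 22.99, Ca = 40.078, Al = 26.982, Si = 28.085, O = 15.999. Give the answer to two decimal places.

25.51 weight percent

M(Na0.46Ca0.54Al1.54Si2.46O8) = 270.851 g/mol.
Si contributes 2.46 × 28.085 = 69.089 g per mole.
69.089/270.851 = 0.2551 → 25.51%.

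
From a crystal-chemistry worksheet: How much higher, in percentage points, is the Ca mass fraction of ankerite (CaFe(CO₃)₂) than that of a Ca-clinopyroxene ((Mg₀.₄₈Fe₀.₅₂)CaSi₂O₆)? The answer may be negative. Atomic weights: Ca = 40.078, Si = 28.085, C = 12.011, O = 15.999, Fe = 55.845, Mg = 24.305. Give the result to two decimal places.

1.36 percentage points

Ca in CaFe(CO₃)₂: molar mass 215.939 g/mol; 1×40.078 = 40.078 g → 18.56 wt%.
Ca in (Mg₀.₄₈Fe₀.₅₂)CaSi₂O₆: molar mass 232.948 g/mol; 1×40.078 = 40.078 g → 17.20 wt%.
Difference = 18.56 − 17.20 = 1.36 percentage points.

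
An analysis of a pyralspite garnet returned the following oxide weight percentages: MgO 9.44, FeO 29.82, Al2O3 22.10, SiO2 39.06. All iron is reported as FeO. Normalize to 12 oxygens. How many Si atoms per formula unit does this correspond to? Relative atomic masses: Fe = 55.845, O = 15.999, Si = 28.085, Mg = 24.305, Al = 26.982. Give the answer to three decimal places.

MgO: 9.44/40.304 = 0.23422 mol → 0.23422 mol Mg, 0.23422 mol O.
FeO: 29.82/71.844 = 0.41507 mol → 0.41507 mol Fe, 0.41507 mol O.
Al2O3: 22.10/101.961 = 0.21675 mol → 0.43350 mol Al, 0.65025 mol O.
SiO2: 39.06/60.083 = 0.65010 mol → 0.65010 mol Si, 1.30020 mol O.
Total oxygen = 2.59974 mol. Normalization factor = 12/2.59974 = 4.61585.
Si per 12 O = 0.65010 × 4.61585 = 3.001.

3.001 Si apfu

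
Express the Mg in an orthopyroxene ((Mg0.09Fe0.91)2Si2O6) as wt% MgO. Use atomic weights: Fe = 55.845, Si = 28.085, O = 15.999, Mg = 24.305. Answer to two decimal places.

Formula mass = 258.177 g/mol.
0.18 Mg → 0.1800 mol MgO per formula unit; M(MgO) = 40.304, so MgO mass = 7.255 g.
7.255/258.177 × 100 = 2.81 wt%.

2.81 wt%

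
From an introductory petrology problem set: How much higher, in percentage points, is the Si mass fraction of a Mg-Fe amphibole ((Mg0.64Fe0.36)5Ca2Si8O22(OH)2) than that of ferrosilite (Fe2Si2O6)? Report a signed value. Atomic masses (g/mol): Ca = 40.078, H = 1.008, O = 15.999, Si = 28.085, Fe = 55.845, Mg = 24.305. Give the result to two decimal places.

4.56 percentage points

First mineral: 224.680 g Si in 869.125 g formula = 25.85 wt% Si.
Second mineral: 56.170 g Si in 263.854 g formula = 21.29 wt% Si.
25.85% − 21.29% gives a difference of 4.56 percentage points.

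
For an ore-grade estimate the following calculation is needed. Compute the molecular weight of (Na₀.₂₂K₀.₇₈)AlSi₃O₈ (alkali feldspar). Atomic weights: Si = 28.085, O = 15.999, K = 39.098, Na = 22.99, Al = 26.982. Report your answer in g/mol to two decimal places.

The formula mass is the sum 0.22·22.99 + 0.78·39.098 + 1·26.982 + 3·28.085 + 8·15.999.

274.78 g/mol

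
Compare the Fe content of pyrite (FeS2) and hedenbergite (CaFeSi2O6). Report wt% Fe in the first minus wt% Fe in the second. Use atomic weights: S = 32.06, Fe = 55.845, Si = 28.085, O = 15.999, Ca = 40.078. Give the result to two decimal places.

24.04 percentage points

M(FeS2) = 119.965 g/mol, so wt% Fe = 55.845/119.965 × 100 = 46.55%.
M(CaFeSi2O6) = 248.087 g/mol, so wt% Fe = 55.845/248.087 × 100 = 22.51%.
46.55 − 22.51 = 24.04 pp.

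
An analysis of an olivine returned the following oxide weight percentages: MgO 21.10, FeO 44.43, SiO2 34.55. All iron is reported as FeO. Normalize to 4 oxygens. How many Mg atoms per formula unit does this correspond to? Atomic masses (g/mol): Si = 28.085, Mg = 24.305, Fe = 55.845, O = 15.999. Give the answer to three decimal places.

0.914 Mg apfu

21.10 wt% MgO ÷ 40.304 g/mol = 0.52352 mol, giving 0.52352 Mg and 0.52352 O.
44.43 wt% FeO ÷ 71.844 g/mol = 0.61842 mol, giving 0.61842 Fe and 0.61842 O.
34.55 wt% SiO2 ÷ 60.083 g/mol = 0.57504 mol, giving 0.57504 Si and 1.15008 O.
Oxygen sums to 2.29202; scaling by 4/2.29202 = 1.74519 puts the formula on 4 O.
Mg: 0.52352 × 1.74519 = 0.914 atoms per formula unit.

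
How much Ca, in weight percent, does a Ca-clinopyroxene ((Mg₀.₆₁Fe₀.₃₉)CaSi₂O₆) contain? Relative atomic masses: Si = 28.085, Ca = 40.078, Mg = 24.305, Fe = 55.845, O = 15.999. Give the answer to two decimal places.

Molar mass of (Mg₀.₆₁Fe₀.₃₉)CaSi₂O₆: 0.61*24.305 + 0.39*55.845 + 1*40.078 + 2*28.085 + 6*15.999 = 228.848 g/mol.
Mass of Ca per formula unit: 1 × 40.078 = 40.078 g.
Weight fraction Ca = 40.078 / 228.848 = 0.1751.

17.51 weight percent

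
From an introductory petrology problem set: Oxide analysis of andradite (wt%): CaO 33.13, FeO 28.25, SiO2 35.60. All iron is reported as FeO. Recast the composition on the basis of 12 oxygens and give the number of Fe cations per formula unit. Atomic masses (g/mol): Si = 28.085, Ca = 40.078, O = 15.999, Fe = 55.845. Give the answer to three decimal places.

CaO: 33.13/56.077 = 0.59079 mol → 0.59079 mol Ca, 0.59079 mol O.
FeO: 28.25/71.844 = 0.39321 mol → 0.39321 mol Fe, 0.39321 mol O.
SiO2: 35.60/60.083 = 0.59251 mol → 0.59251 mol Si, 1.18502 mol O.
Total oxygen = 2.16902 mol. Normalization factor = 12/2.16902 = 5.53245.
Fe per 12 O = 0.39321 × 5.53245 = 2.175.

2.175 Fe apfu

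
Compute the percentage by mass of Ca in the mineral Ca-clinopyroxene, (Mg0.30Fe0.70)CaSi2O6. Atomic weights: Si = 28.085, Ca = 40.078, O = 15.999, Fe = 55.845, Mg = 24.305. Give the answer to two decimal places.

Formula mass = 0.30×24.305 + 0.70×55.845 + 1×40.078 + 2×28.085 + 6×15.999 = 238.625 g/mol, of which 40.078 g is Ca.
So Ca makes up 40.078/238.625 = 0.1680 of the mass, i.e. 16.80%.

16.80 wt%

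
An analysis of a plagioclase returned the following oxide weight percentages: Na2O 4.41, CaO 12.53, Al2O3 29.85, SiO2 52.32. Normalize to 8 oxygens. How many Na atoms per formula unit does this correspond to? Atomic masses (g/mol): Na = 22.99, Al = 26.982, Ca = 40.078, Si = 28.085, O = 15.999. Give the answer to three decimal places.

Na2O: 4.41/61.979 = 0.07115 mol → 0.14230 mol Na, 0.07115 mol O.
CaO: 12.53/56.077 = 0.22344 mol → 0.22344 mol Ca, 0.22344 mol O.
Al2O3: 29.85/101.961 = 0.29276 mol → 0.58552 mol Al, 0.87828 mol O.
SiO2: 52.32/60.083 = 0.87080 mol → 0.87080 mol Si, 1.74160 mol O.
Total oxygen = 2.91447 mol. Normalization factor = 8/2.91447 = 2.74492.
Na per 8 O = 0.14230 × 2.74492 = 0.391.

0.391 Na apfu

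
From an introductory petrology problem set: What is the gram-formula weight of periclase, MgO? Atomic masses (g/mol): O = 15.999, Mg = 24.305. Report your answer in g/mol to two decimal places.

The formula mass is the sum 1·24.305 + 1·15.999.

40.30 g/mol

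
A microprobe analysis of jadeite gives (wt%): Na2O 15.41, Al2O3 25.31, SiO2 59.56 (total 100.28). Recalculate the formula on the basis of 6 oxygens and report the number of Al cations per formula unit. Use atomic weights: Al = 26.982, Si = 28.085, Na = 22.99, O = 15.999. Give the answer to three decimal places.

1.001 Al apfu

Na2O (M=61.979): mol = 0.24863; Na = 0.49726, O = 0.24863.
Al2O3 (M=101.961): mol = 0.24823; Al = 0.49646, O = 0.74469.
SiO2 (M=60.083): mol = 0.99130; Si = 0.99130, O = 1.98260.
ΣO = 2.97592; factor = 6/ΣO = 2.01618.
Al apfu = 0.49646 × 2.01618 = 1.001.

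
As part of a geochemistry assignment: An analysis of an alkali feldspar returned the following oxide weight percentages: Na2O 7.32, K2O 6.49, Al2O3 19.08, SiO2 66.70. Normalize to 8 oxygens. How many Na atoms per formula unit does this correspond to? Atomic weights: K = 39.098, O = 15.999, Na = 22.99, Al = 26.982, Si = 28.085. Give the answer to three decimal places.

7.32 wt% Na2O ÷ 61.979 g/mol = 0.11810 mol, giving 0.23620 Na and 0.11810 O.
6.49 wt% K2O ÷ 94.195 g/mol = 0.06890 mol, giving 0.13780 K and 0.06890 O.
19.08 wt% Al2O3 ÷ 101.961 g/mol = 0.18713 mol, giving 0.37426 Al and 0.56139 O.
66.70 wt% SiO2 ÷ 60.083 g/mol = 1.11013 mol, giving 1.11013 Si and 2.22026 O.
Oxygen sums to 2.96865; scaling by 8/2.96865 = 2.69483 puts the formula on 8 O.
Na: 0.23620 × 2.69483 = 0.637 atoms per formula unit.

0.637 Na apfu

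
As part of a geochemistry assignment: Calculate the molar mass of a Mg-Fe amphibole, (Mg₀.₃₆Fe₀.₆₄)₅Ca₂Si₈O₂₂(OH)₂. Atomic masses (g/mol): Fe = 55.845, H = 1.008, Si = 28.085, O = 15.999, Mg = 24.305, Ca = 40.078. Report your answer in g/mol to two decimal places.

913.28 g/mol

M = 1.80*24.305 + 3.20*55.845 + 2*40.078 + 8*28.085 + 24*15.999 + 2*1.008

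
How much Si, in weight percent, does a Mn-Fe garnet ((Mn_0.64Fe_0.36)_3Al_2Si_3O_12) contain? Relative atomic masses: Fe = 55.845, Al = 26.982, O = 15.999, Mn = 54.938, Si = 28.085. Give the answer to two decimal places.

M((Mn_0.64Fe_0.36)_3Al_2Si_3O_12) = 496.001 g/mol.
Si contributes 3 × 28.085 = 84.255 g per mole.
84.255/496.001 = 0.1699 → 16.99%.

16.99 weight percent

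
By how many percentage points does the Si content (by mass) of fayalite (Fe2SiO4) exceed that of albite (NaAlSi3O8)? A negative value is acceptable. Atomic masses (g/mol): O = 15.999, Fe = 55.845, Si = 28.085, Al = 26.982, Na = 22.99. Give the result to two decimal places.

First mineral: 28.085 g Si in 203.771 g formula = 13.78 wt% Si.
Second mineral: 84.255 g Si in 262.219 g formula = 32.13 wt% Si.
13.78% − 32.13% gives a difference of -18.35 percentage points.

-18.35 percentage points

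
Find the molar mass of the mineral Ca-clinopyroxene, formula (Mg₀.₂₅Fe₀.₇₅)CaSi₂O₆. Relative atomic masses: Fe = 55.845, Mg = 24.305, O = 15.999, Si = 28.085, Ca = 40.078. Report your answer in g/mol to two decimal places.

M = 0.25×24.305 + 0.75×55.845 + 1×40.078 + 2×28.085 + 6×15.999

240.20 g/mol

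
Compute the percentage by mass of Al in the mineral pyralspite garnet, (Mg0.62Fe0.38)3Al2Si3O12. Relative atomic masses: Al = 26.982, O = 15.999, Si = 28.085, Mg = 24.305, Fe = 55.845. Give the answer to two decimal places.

Formula mass = 1.86×24.305 + 1.14×55.845 + 2×26.982 + 3×28.085 + 12×15.999 = 439.078 g/mol, of which 53.964 g is Al.
So Al makes up 53.964/439.078 = 0.1229 of the mass, i.e. 12.29%.

12.29 wt%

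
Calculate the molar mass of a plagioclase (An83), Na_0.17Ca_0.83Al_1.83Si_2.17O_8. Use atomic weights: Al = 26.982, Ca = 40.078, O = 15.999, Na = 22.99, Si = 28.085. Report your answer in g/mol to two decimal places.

M = 0.17(22.99) + 0.83(40.078) + 1.83(26.982) + 2.17(28.085) + 8(15.999)

275.49 g/mol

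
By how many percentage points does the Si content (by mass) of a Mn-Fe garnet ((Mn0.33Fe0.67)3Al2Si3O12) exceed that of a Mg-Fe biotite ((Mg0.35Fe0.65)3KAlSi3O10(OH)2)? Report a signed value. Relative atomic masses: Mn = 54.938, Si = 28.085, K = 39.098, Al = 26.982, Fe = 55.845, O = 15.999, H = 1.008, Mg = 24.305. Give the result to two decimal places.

M((Mn0.33Fe0.67)3Al2Si3O12) = 496.844 g/mol, so wt% Si = 84.255/496.844 × 100 = 16.96%.
M((Mg0.35Fe0.65)3KAlSi3O10(OH)2) = 478.757 g/mol, so wt% Si = 84.255/478.757 × 100 = 17.60%.
16.96 − 17.60 = -0.64 pp.

-0.64 percentage points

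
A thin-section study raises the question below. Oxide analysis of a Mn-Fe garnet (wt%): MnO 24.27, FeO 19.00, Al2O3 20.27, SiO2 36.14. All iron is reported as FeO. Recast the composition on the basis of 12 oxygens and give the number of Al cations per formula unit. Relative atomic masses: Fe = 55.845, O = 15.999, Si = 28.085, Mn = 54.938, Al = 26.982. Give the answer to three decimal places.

1.983 Al apfu

MnO (M=70.937): mol = 0.34213; Mn = 0.34213, O = 0.34213.
FeO (M=71.844): mol = 0.26446; Fe = 0.26446, O = 0.26446.
Al2O3 (M=101.961): mol = 0.19880; Al = 0.39760, O = 0.59640.
SiO2 (M=60.083): mol = 0.60150; Si = 0.60150, O = 1.20300.
ΣO = 2.40599; factor = 12/ΣO = 4.98755.
Al apfu = 0.39760 × 4.98755 = 1.983.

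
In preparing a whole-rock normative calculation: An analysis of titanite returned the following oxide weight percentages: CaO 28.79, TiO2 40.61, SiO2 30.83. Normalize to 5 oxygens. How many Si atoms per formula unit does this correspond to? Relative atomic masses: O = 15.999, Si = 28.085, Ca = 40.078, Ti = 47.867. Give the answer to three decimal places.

1.004 Si apfu

CaO (M=56.077): mol = 0.51340; Ca = 0.51340, O = 0.51340.
TiO2 (M=79.865): mol = 0.50848; Ti = 0.50848, O = 1.01696.
SiO2 (M=60.083): mol = 0.51312; Si = 0.51312, O = 1.02624.
ΣO = 2.55660; factor = 5/ΣO = 1.95572.
Si apfu = 0.51312 × 1.95572 = 1.004.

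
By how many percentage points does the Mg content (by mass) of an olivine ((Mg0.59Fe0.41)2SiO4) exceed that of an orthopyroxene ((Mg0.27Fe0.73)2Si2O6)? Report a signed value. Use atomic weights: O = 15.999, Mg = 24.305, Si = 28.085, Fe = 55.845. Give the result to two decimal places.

Mg in (Mg0.59Fe0.41)2SiO4: molar mass 166.554 g/mol; 1.18×24.305 = 28.680 g → 17.22 wt%.
Mg in (Mg0.27Fe0.73)2Si2O6: molar mass 246.822 g/mol; 0.54×24.305 = 13.125 g → 5.32 wt%.
Difference = 17.22 − 5.32 = 11.90 percentage points.

11.90 percentage points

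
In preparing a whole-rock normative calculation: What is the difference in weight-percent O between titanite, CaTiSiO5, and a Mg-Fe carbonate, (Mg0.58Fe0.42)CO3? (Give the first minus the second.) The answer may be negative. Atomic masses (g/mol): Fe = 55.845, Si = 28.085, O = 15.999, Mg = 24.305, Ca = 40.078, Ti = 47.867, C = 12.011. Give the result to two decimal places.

O in CaTiSiO5: molar mass 196.025 g/mol; 5×15.999 = 79.995 g → 40.81 wt%.
O in (Mg0.58Fe0.42)CO3: molar mass 97.560 g/mol; 3×15.999 = 47.997 g → 49.20 wt%.
Difference = 40.81 − 49.20 = -8.39 percentage points.

-8.39 percentage points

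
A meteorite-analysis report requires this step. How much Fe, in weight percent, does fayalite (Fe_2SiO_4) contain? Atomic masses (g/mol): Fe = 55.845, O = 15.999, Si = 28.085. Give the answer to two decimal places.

54.81 weight percent

M(Fe_2SiO_4) = 203.771 g/mol.
Fe contributes 2 × 55.845 = 111.690 g per mole.
111.690/203.771 = 0.5481 → 54.81%.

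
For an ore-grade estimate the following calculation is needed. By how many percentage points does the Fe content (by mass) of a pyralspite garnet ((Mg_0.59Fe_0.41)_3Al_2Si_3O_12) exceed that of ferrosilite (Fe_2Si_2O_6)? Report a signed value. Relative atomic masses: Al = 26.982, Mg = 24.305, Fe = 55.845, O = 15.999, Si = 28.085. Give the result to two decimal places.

-26.79 percentage points

First mineral: 68.689 g Fe in 441.916 g formula = 15.54 wt% Fe.
Second mineral: 111.690 g Fe in 263.854 g formula = 42.33 wt% Fe.
15.54% − 42.33% gives a difference of -26.79 percentage points.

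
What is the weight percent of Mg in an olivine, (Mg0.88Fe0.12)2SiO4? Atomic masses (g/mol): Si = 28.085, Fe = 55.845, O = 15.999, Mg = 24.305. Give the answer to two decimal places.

Molar mass of (Mg0.88Fe0.12)2SiO4: 1.76·24.305 + 0.24·55.845 + 1·28.085 + 4·15.999 = 148.261 g/mol.
Mass of Mg per formula unit: 1.76 × 24.305 = 42.777 g.
Weight fraction Mg = 42.777 / 148.261 = 0.2885.

28.85 weight percent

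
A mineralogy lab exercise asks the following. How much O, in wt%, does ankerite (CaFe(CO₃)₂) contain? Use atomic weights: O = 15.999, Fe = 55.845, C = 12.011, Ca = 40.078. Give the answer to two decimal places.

Molar mass of CaFe(CO₃)₂: 1·40.078 + 1·55.845 + 2·12.011 + 6·15.999 = 215.939 g/mol.
Mass of O per formula unit: 6 × 15.999 = 95.994 g.
Weight fraction O = 95.994 / 215.939 = 0.4445.

44.45 wt%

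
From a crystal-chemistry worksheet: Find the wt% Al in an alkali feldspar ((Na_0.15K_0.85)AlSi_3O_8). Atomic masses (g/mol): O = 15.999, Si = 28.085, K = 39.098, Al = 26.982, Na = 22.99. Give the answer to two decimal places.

M((Na_0.15K_0.85)AlSi_3O_8) = 275.911 g/mol.
Al contributes 1 × 26.982 = 26.982 g per mole.
26.982/275.911 = 0.0978 → 9.78%.

9.78 mass %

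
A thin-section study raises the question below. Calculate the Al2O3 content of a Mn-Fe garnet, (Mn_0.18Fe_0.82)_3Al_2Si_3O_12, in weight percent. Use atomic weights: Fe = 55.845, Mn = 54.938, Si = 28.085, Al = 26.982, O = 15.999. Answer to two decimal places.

20.50 wt%

M((Mn_0.18Fe_0.82)_3Al_2Si_3O_12) = 497.252 g/mol; M(Al2O3) = 101.961 g/mol.
Moles Al2O3 per formula unit = 2 Al ÷ 2 = 1.0000.
Al2O3 fraction = (1.0000 × 101.961) / 497.252 = 101.961/497.252 = 0.2050.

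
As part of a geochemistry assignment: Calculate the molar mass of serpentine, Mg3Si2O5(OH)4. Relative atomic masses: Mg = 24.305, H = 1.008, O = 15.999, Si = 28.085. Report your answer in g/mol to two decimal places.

The formula mass is the sum 3·24.305 + 2·28.085 + 9·15.999 + 4·1.008.

277.11 g/mol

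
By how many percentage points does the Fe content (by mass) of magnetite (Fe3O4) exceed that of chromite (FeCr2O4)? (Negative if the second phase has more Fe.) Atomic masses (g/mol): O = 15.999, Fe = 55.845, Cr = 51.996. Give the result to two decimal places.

Fe in Fe3O4: molar mass 231.531 g/mol; 3×55.845 = 167.535 g → 72.36 wt%.
Fe in FeCr2O4: molar mass 223.833 g/mol; 1×55.845 = 55.845 g → 24.95 wt%.
Difference = 72.36 − 24.95 = 47.41 percentage points.

47.41 percentage points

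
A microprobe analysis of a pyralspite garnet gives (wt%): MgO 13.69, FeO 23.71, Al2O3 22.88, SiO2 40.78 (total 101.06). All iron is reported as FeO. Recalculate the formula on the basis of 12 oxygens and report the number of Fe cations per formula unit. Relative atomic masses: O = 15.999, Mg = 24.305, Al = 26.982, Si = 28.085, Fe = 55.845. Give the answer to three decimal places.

13.69 wt% MgO ÷ 40.304 g/mol = 0.33967 mol, giving 0.33967 Mg and 0.33967 O.
23.71 wt% FeO ÷ 71.844 g/mol = 0.33002 mol, giving 0.33002 Fe and 0.33002 O.
22.88 wt% Al2O3 ÷ 101.961 g/mol = 0.22440 mol, giving 0.44880 Al and 0.67320 O.
40.78 wt% SiO2 ÷ 60.083 g/mol = 0.67873 mol, giving 0.67873 Si and 1.35746 O.
Oxygen sums to 2.70035; scaling by 12/2.70035 = 4.44387 puts the formula on 12 O.
Fe: 0.33002 × 4.44387 = 1.467 atoms per formula unit.

1.467 Fe apfu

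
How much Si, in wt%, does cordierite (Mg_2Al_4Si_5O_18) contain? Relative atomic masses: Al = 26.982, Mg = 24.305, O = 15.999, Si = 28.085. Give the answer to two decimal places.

Formula mass = 2*24.305 + 4*26.982 + 5*28.085 + 18*15.999 = 584.945 g/mol, of which 140.425 g is Si.
So Si makes up 140.425/584.945 = 0.2401 of the mass, i.e. 24.01%.

24.01 wt%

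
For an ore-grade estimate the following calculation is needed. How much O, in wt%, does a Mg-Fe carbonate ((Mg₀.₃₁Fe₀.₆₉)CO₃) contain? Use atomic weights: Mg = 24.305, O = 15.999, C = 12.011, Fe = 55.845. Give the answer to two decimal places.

45.25 wt%

M((Mg₀.₃₁Fe₀.₆₉)CO₃) = 106.076 g/mol.
O contributes 3 × 15.999 = 47.997 g per mole.
47.997/106.076 = 0.4525 → 45.25%.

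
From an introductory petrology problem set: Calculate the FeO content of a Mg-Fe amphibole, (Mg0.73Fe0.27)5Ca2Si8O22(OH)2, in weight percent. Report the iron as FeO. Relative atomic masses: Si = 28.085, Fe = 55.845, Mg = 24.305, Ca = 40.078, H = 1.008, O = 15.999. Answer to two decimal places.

11.34 wt%

M((Mg0.73Fe0.27)5Ca2Si8O22(OH)2) = 854.932 g/mol; M(FeO) = 71.844 g/mol.
Moles FeO per formula unit = 1.35 Fe ÷ 1 = 1.3500.
FeO fraction = (1.3500 × 71.844) / 854.932 = 96.989/854.932 = 0.1134.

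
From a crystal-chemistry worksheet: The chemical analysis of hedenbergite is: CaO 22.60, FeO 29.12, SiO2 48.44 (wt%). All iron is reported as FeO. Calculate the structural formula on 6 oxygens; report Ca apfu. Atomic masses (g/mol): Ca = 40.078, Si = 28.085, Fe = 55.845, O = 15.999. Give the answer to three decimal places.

0.999 Ca apfu

CaO: 22.60/56.077 = 0.40302 mol → 0.40302 mol Ca, 0.40302 mol O.
FeO: 29.12/71.844 = 0.40532 mol → 0.40532 mol Fe, 0.40532 mol O.
SiO2: 48.44/60.083 = 0.80622 mol → 0.80622 mol Si, 1.61244 mol O.
Total oxygen = 2.42078 mol. Normalization factor = 6/2.42078 = 2.47854.
Ca per 6 O = 0.40302 × 2.47854 = 0.999.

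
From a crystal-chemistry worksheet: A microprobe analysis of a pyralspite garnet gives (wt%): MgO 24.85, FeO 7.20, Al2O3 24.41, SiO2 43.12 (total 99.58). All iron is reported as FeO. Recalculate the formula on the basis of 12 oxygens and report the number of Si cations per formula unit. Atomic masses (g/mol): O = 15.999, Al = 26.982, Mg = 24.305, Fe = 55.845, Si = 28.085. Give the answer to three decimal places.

3.000 Si apfu

24.85 wt% MgO ÷ 40.304 g/mol = 0.61656 mol, giving 0.61656 Mg and 0.61656 O.
7.20 wt% FeO ÷ 71.844 g/mol = 0.10022 mol, giving 0.10022 Fe and 0.10022 O.
24.41 wt% Al2O3 ÷ 101.961 g/mol = 0.23941 mol, giving 0.47882 Al and 0.71823 O.
43.12 wt% SiO2 ÷ 60.083 g/mol = 0.71767 mol, giving 0.71767 Si and 1.43534 O.
Oxygen sums to 2.87035; scaling by 12/2.87035 = 4.18067 puts the formula on 12 O.
Si: 0.71767 × 4.18067 = 3.000 atoms per formula unit.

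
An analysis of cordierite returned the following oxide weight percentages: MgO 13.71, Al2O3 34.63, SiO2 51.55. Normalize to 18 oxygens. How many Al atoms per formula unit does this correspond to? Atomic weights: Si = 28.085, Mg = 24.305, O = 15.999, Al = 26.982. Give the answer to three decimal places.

3.976 Al apfu

13.71 wt% MgO ÷ 40.304 g/mol = 0.34016 mol, giving 0.34016 Mg and 0.34016 O.
34.63 wt% Al2O3 ÷ 101.961 g/mol = 0.33964 mol, giving 0.67928 Al and 1.01892 O.
51.55 wt% SiO2 ÷ 60.083 g/mol = 0.85798 mol, giving 0.85798 Si and 1.71596 O.
Oxygen sums to 3.07504; scaling by 18/3.07504 = 5.85358 puts the formula on 18 O.
Al: 0.67928 × 5.85358 = 3.976 atoms per formula unit.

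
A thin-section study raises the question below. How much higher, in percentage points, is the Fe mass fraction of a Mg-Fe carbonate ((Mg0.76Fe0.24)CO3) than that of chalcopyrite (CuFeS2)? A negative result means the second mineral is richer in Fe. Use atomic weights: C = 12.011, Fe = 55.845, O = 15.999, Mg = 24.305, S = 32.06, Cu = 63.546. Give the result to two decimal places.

-15.84 percentage points

Fe in (Mg0.76Fe0.24)CO3: molar mass 91.883 g/mol; 0.24×55.845 = 13.403 g → 14.59 wt%.
Fe in CuFeS2: molar mass 183.511 g/mol; 1×55.845 = 55.845 g → 30.43 wt%.
Difference = 14.59 − 30.43 = -15.84 percentage points.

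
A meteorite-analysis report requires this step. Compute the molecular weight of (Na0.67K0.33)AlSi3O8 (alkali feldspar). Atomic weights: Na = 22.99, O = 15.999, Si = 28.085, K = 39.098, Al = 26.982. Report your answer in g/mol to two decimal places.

Na: 0.67 × 22.99 = 15.4033
K: 0.33 × 39.098 = 12.9023
Al: 1 × 26.982 = 26.9820
Si: 3 × 28.085 = 84.2550
O: 8 × 15.999 = 127.9920
Summing the contributions gives the formula mass.

267.53 g/mol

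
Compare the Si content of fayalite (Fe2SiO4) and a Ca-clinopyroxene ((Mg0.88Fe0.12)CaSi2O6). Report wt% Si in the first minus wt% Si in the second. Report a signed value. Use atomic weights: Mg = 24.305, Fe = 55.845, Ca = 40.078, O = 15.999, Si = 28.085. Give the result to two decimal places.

Si in Fe2SiO4: molar mass 203.771 g/mol; 1×28.085 = 28.085 g → 13.78 wt%.
Si in (Mg0.88Fe0.12)CaSi2O6: molar mass 220.332 g/mol; 2×28.085 = 56.170 g → 25.49 wt%.
Difference = 13.78 − 25.49 = -11.71 percentage points.

-11.71 percentage points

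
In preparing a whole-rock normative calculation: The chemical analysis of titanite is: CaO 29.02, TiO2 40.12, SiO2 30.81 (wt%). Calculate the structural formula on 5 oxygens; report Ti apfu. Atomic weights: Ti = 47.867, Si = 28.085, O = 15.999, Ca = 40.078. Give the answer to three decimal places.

CaO (M=56.077): mol = 0.51750; Ca = 0.51750, O = 0.51750.
TiO2 (M=79.865): mol = 0.50235; Ti = 0.50235, O = 1.00470.
SiO2 (M=60.083): mol = 0.51279; Si = 0.51279, O = 1.02558.
ΣO = 2.54778; factor = 5/ΣO = 1.96249.
Ti apfu = 0.50235 × 1.96249 = 0.986.

0.986 Ti apfu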